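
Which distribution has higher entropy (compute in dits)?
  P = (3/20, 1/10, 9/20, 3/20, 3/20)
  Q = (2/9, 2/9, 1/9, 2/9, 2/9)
Q

Computing entropies in dits:
H(P) = 0.6268
H(Q) = 0.6867

Distribution Q has higher entropy.

Intuition: The distribution closer to uniform (more spread out) has higher entropy.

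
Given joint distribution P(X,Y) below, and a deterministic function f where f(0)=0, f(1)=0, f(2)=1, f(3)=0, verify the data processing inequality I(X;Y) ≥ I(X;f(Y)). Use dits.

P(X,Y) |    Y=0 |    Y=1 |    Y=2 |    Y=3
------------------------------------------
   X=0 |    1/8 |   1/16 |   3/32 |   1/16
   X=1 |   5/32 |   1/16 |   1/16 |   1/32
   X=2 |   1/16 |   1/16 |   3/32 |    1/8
I(X;Y) = 0.0242, I(X;f(Y)) = 0.0014, inequality holds: 0.0242 ≥ 0.0014

Data Processing Inequality: For any Markov chain X → Y → Z, we have I(X;Y) ≥ I(X;Z).

Here Z = f(Y) is a deterministic function of Y, forming X → Y → Z.

Original I(X;Y) = 0.0242 dits

After applying f:
P(X,Z) where Z=f(Y):
- P(X,Z=0) = P(X,Y=0) + P(X,Y=1) + P(X,Y=3)
- P(X,Z=1) = P(X,Y=2)

I(X;Z) = I(X;f(Y)) = 0.0014 dits

Verification: 0.0242 ≥ 0.0014 ✓

Information cannot be created by processing; the function f can only lose information about X.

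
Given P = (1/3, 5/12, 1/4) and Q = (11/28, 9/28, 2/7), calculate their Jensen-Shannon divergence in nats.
0.0049 nats

Jensen-Shannon divergence is:
JSD(P||Q) = 0.5 × D_KL(P||M) + 0.5 × D_KL(Q||M)
where M = 0.5 × (P + Q) is the mixture distribution.

M = 0.5 × (1/3, 5/12, 1/4) + 0.5 × (11/28, 9/28, 2/7) = (0.363095, 0.369048, 0.267857)

D_KL(P||M) = 0.0048 nats
D_KL(Q||M) = 0.0050 nats

JSD(P||Q) = 0.5 × 0.0048 + 0.5 × 0.0050 = 0.0049 nats

Unlike KL divergence, JSD is symmetric and bounded: 0 ≤ JSD ≤ log(2).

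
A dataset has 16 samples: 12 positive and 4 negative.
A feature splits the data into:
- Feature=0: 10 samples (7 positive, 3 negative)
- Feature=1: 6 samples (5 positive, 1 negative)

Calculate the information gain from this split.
0.0167 bits

Information Gain = H(Y) - H(Y|Feature)

Before split:
P(positive) = 12/16 = 0.7500
H(Y) = 0.8113 bits

After split:
Feature=0: H = 0.8813 bits (weight = 10/16)
Feature=1: H = 0.6500 bits (weight = 6/16)
H(Y|Feature) = (10/16)×0.8813 + (6/16)×0.6500 = 0.7946 bits

Information Gain = 0.8113 - 0.7946 = 0.0167 bits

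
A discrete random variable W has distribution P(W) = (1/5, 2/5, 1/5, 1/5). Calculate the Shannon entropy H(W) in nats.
1.3322 nats

Shannon entropy is H(X) = -Σ p(x) log p(x).

For P = (1/5, 2/5, 1/5, 1/5):
H = -1/5 × log_e(1/5) -2/5 × log_e(2/5) -1/5 × log_e(1/5) -1/5 × log_e(1/5)
H = 1.3322 nats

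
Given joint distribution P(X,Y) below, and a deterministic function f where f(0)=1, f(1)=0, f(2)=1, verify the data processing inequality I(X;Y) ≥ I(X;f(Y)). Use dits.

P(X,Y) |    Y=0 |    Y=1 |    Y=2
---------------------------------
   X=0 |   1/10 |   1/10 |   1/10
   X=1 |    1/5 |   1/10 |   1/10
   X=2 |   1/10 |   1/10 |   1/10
I(X;Y) = 0.0060, I(X;f(Y)) = 0.0017, inequality holds: 0.0060 ≥ 0.0017

Data Processing Inequality: For any Markov chain X → Y → Z, we have I(X;Y) ≥ I(X;Z).

Here Z = f(Y) is a deterministic function of Y, forming X → Y → Z.

Original I(X;Y) = 0.0060 dits

After applying f:
P(X,Z) where Z=f(Y):
- P(X,Z=0) = P(X,Y=1)
- P(X,Z=1) = P(X,Y=0) + P(X,Y=2)

I(X;Z) = I(X;f(Y)) = 0.0017 dits

Verification: 0.0060 ≥ 0.0017 ✓

Information cannot be created by processing; the function f can only lose information about X.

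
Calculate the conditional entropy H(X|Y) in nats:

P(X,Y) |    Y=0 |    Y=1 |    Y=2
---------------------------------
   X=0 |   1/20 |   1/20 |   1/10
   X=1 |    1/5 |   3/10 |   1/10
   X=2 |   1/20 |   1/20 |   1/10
0.8841 nats

Using the chain rule: H(X|Y) = H(X,Y) - H(Y)

First, compute H(X,Y) = 1.9730 nats

Marginal P(Y) = (3/10, 2/5, 3/10)
H(Y) = 1.0889 nats

H(X|Y) = H(X,Y) - H(Y) = 1.9730 - 1.0889 = 0.8841 nats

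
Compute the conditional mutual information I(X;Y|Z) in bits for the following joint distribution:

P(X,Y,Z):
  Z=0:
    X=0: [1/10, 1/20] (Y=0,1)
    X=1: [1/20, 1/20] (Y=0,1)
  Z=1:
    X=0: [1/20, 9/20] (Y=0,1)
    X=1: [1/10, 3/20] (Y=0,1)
0.0692 bits

Conditional mutual information: I(X;Y|Z) = H(X|Z) + H(Y|Z) - H(X,Y|Z)

H(Z) = 0.8113
H(X,Z) = 1.7427 → H(X|Z) = 0.9315
H(Y,Z) = 1.5955 → H(Y|Z) = 0.7842
H(X,Y,Z) = 2.4577 → H(X,Y|Z) = 1.6464

I(X;Y|Z) = 0.9315 + 0.7842 - 1.6464 = 0.0692 bits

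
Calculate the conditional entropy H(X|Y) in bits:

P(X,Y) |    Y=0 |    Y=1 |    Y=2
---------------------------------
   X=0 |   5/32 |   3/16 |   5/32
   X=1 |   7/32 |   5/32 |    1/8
0.9879 bits

Using the chain rule: H(X|Y) = H(X,Y) - H(Y)

First, compute H(X,Y) = 2.5628 bits

Marginal P(Y) = (3/8, 11/32, 9/32)
H(Y) = 1.5749 bits

H(X|Y) = H(X,Y) - H(Y) = 2.5628 - 1.5749 = 0.9879 bits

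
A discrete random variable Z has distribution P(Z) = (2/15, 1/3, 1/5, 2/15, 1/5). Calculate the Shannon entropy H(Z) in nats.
1.5473 nats

Shannon entropy is H(X) = -Σ p(x) log p(x).

For P = (2/15, 1/3, 1/5, 2/15, 1/5):
H = -2/15 × log_e(2/15) -1/3 × log_e(1/3) -1/5 × log_e(1/5) -2/15 × log_e(2/15) -1/5 × log_e(1/5)
H = 1.5473 nats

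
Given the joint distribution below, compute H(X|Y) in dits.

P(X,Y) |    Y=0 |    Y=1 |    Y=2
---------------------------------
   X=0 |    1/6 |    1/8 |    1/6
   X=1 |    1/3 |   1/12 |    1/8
0.2856 dits

Using the chain rule: H(X|Y) = H(X,Y) - H(Y)

First, compute H(X,Y) = 0.7341 dits

Marginal P(Y) = (1/2, 5/24, 7/24)
H(Y) = 0.4485 dits

H(X|Y) = H(X,Y) - H(Y) = 0.7341 - 0.4485 = 0.2856 dits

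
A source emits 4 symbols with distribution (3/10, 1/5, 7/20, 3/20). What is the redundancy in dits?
0.0222 dits

Redundancy measures how far a source is from maximum entropy:
R = H_max - H(X)

Maximum entropy for 4 symbols: H_max = log_10(4) = 0.6021 dits
Actual entropy: H(X) = 0.5798 dits
Redundancy: R = 0.6021 - 0.5798 = 0.0222 dits

This redundancy represents potential for compression: the source could be compressed by 0.0222 dits per symbol.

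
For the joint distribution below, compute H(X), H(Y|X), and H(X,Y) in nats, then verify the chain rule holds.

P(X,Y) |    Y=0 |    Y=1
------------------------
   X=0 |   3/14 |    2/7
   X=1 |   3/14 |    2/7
H(X,Y) = 1.3761, H(X) = 0.6931, H(Y|X) = 0.6829 (all in nats)

Chain rule: H(X,Y) = H(X) + H(Y|X)

Left side — joint entropy directly:
H(X,Y) = -Σ p(x,y) log p(x,y) = 1.3761 nats

Right side — compute H(Y|X) from the conditional distributions:
P(X) = (1/2, 1/2), so H(X) = 0.6931 nats
H(Y|X) = Σ_x P(X=x) · H(Y|X=x):
  P(Y|X=0) = (3/7, 4/7), H(Y|X=0) = 0.6829, weight P(X=0) = 1/2
  P(Y|X=1) = (3/7, 4/7), H(Y|X=1) = 0.6829, weight P(X=1) = 1/2
H(Y|X) = 0.6829 nats

H(X) + H(Y|X) = 0.6931 + 0.6829 = 1.3761 nats

Both sides equal 1.3761 nats. ✓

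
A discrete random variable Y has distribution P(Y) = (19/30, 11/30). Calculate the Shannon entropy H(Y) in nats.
0.6572 nats

Shannon entropy is H(X) = -Σ p(x) log p(x).

For P = (19/30, 11/30):
H = -19/30 × log_e(19/30) -11/30 × log_e(11/30)
H = 0.6572 nats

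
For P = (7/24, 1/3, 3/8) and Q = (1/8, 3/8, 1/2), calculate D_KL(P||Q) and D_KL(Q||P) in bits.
D_KL(P||Q) = 0.1443, D_KL(Q||P) = 0.1184

KL divergence is not symmetric: D_KL(P||Q) ≠ D_KL(Q||P) in general.

D_KL(P||Q) = 0.1443 bits
D_KL(Q||P) = 0.1184 bits

No, they are not equal!

This asymmetry is why KL divergence is not a true distance metric.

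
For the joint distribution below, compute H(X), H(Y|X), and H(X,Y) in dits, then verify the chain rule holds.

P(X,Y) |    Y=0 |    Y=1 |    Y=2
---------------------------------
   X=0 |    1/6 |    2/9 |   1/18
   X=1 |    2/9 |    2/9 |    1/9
H(X,Y) = 0.7409, H(X) = 0.2983, H(Y|X) = 0.4426 (all in dits)

Chain rule: H(X,Y) = H(X) + H(Y|X)

Left side — joint entropy directly:
H(X,Y) = -Σ p(x,y) log p(x,y) = 0.7409 dits

Right side — compute H(Y|X) from the conditional distributions:
P(X) = (4/9, 5/9), so H(X) = 0.2983 dits
H(Y|X) = Σ_x P(X=x) · H(Y|X=x):
  P(Y|X=0) = (3/8, 1/2, 1/8), H(Y|X=0) = 0.4231, weight P(X=0) = 4/9
  P(Y|X=1) = (2/5, 2/5, 1/5), H(Y|X=1) = 0.4581, weight P(X=1) = 5/9
H(Y|X) = 0.4426 dits

H(X) + H(Y|X) = 0.2983 + 0.4426 = 0.7409 dits

Both sides equal 0.7409 dits. ✓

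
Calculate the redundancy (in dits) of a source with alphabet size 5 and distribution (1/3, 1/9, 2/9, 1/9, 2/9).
0.0376 dits

Redundancy measures how far a source is from maximum entropy:
R = H_max - H(X)

Maximum entropy for 5 symbols: H_max = log_10(5) = 0.6990 dits
Actual entropy: H(X) = 0.6614 dits
Redundancy: R = 0.6990 - 0.6614 = 0.0376 dits

This redundancy represents potential for compression: the source could be compressed by 0.0376 dits per symbol.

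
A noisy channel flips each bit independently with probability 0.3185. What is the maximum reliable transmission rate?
0.0973 bits

For a binary symmetric channel (BSC) with error probability p:
Capacity C = 1 - H(p) bits per symbol

where H(p) = -p log₂(p) - (1-p) log₂(1-p) is the binary entropy function.

H(0.3185) = 0.9027 bits
C = 1 - 0.9027 = 0.0973 bits per symbol

This means we can reliably transmit up to 0.0973 bits of information per channel use.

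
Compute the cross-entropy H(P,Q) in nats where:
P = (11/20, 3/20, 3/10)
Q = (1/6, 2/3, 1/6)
1.5838 nats

Cross-entropy: H(P,Q) = -Σ p(x) log q(x)

Alternatively: H(P,Q) = H(P) + D_KL(P||Q)
H(P) = 0.9746 nats
D_KL(P||Q) = 0.6092 nats

H(P,Q) = 0.9746 + 0.6092 = 1.5838 nats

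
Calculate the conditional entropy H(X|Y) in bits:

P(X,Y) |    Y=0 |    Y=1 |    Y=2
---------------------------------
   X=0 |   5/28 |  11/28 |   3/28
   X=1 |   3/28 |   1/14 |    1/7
0.8066 bits

Using the chain rule: H(X|Y) = H(X,Y) - H(Y)

First, compute H(X,Y) = 2.3369 bits

Marginal P(Y) = (2/7, 13/28, 1/4)
H(Y) = 1.5303 bits

H(X|Y) = H(X,Y) - H(Y) = 2.3369 - 1.5303 = 0.8066 bits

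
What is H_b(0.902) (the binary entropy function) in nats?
0.3207 nats

The binary entropy function is:
H(p) = -p log(p) - (1-p) log(1-p)

H(0.902) = -0.902 × log_e(0.902) - 0.098 × log_e(0.098)
H(0.902) = 0.3207 nats

Note: Binary entropy is maximized at p=0.5 (H=1 bit) and minimized at p=0 or p=1 (H=0).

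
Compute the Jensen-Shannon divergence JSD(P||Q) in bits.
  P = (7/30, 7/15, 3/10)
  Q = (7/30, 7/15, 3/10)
0.0000 bits

Jensen-Shannon divergence is:
JSD(P||Q) = 0.5 × D_KL(P||M) + 0.5 × D_KL(Q||M)
where M = 0.5 × (P + Q) is the mixture distribution.

M = 0.5 × (7/30, 7/15, 3/10) + 0.5 × (7/30, 7/15, 3/10) = (7/30, 7/15, 3/10)

D_KL(P||M) = 0.0000 bits
D_KL(Q||M) = 0.0000 bits

JSD(P||Q) = 0.5 × 0.0000 + 0.5 × 0.0000 = 0.0000 bits

Unlike KL divergence, JSD is symmetric and bounded: 0 ≤ JSD ≤ log(2).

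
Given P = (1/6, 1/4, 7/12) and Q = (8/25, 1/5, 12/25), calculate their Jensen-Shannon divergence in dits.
0.0070 dits

Jensen-Shannon divergence is:
JSD(P||Q) = 0.5 × D_KL(P||M) + 0.5 × D_KL(Q||M)
where M = 0.5 × (P + Q) is the mixture distribution.

M = 0.5 × (1/6, 1/4, 7/12) + 0.5 × (8/25, 1/5, 12/25) = (0.243333, 9/40, 0.531667)

D_KL(P||M) = 0.0075 dits
D_KL(Q||M) = 0.0065 dits

JSD(P||Q) = 0.5 × 0.0075 + 0.5 × 0.0065 = 0.0070 dits

Unlike KL divergence, JSD is symmetric and bounded: 0 ≤ JSD ≤ log(2).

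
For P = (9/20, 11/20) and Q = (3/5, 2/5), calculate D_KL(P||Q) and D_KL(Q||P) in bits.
D_KL(P||Q) = 0.0659, D_KL(Q||P) = 0.0652

KL divergence is not symmetric: D_KL(P||Q) ≠ D_KL(Q||P) in general.

D_KL(P||Q) = 0.0659 bits
D_KL(Q||P) = 0.0652 bits

No, they are not equal!

This asymmetry is why KL divergence is not a true distance metric.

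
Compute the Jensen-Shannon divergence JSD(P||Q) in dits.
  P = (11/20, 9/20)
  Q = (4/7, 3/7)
0.0001 dits

Jensen-Shannon divergence is:
JSD(P||Q) = 0.5 × D_KL(P||M) + 0.5 × D_KL(Q||M)
where M = 0.5 × (P + Q) is the mixture distribution.

M = 0.5 × (11/20, 9/20) + 0.5 × (4/7, 3/7) = (0.560714, 0.439286)

D_KL(P||M) = 0.0001 dits
D_KL(Q||M) = 0.0001 dits

JSD(P||Q) = 0.5 × 0.0001 + 0.5 × 0.0001 = 0.0001 dits

Unlike KL divergence, JSD is symmetric and bounded: 0 ≤ JSD ≤ log(2).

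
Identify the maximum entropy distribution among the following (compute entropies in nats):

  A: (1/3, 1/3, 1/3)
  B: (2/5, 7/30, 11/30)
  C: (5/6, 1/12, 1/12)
A

For a discrete distribution over n outcomes, entropy is maximized by the uniform distribution.

Computing entropies:
H(A) = 1.0986 nats
H(B) = 1.0740 nats
H(C) = 0.5661 nats

The uniform distribution (where all probabilities equal 1/3) achieves the maximum entropy of log_e(3) = 1.0986 nats.

Distribution A has the highest entropy.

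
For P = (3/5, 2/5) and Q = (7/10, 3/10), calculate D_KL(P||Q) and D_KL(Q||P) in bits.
D_KL(P||Q) = 0.0326, D_KL(Q||P) = 0.0312

KL divergence is not symmetric: D_KL(P||Q) ≠ D_KL(Q||P) in general.

D_KL(P||Q) = 0.0326 bits
D_KL(Q||P) = 0.0312 bits

No, they are not equal!

This asymmetry is why KL divergence is not a true distance metric.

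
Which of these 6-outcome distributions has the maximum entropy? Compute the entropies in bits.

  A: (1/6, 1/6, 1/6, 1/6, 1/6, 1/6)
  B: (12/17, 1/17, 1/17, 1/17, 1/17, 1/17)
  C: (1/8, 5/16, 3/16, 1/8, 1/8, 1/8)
A

For a discrete distribution over n outcomes, entropy is maximized by the uniform distribution.

Computing entropies:
H(A) = 2.5850 bits
H(B) = 1.5569 bits
H(C) = 2.4772 bits

The uniform distribution (where all probabilities equal 1/6) achieves the maximum entropy of log_2(6) = 2.5850 bits.

Distribution A has the highest entropy.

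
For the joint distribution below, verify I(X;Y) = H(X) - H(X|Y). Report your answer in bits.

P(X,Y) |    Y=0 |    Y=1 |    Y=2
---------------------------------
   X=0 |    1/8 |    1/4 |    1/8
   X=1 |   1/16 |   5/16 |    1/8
I(X;Y) = 0.0203 bits

Mutual information has multiple equivalent forms:
- I(X;Y) = H(X) - H(X|Y)
- I(X;Y) = H(Y) - H(Y|X)
- I(X;Y) = H(X) + H(Y) - H(X,Y)

Computing all quantities:
H(X) = 1.0000, H(Y) = 1.4197, H(X,Y) = 2.3994
H(X|Y) = 0.9797, H(Y|X) = 1.3994

Verification:
H(X) - H(X|Y) = 1.0000 - 0.9797 = 0.0203
H(Y) - H(Y|X) = 1.4197 - 1.3994 = 0.0203
H(X) + H(Y) - H(X,Y) = 1.0000 + 1.4197 - 2.3994 = 0.0203

All forms give I(X;Y) = 0.0203 bits. ✓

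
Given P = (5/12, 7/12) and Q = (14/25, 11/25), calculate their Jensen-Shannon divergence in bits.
0.0149 bits

Jensen-Shannon divergence is:
JSD(P||Q) = 0.5 × D_KL(P||M) + 0.5 × D_KL(Q||M)
where M = 0.5 × (P + Q) is the mixture distribution.

M = 0.5 × (5/12, 7/12) + 0.5 × (14/25, 11/25) = (0.488333, 0.511667)

D_KL(P||M) = 0.0149 bits
D_KL(Q||M) = 0.0148 bits

JSD(P||Q) = 0.5 × 0.0149 + 0.5 × 0.0148 = 0.0149 bits

Unlike KL divergence, JSD is symmetric and bounded: 0 ≤ JSD ≤ log(2).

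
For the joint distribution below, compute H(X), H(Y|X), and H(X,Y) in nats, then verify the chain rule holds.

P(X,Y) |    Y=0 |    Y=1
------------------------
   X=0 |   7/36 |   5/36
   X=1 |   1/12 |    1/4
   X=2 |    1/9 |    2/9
H(X,Y) = 1.7246, H(X) = 1.0986, H(Y|X) = 0.6260 (all in nats)

Chain rule: H(X,Y) = H(X) + H(Y|X)

Left side — joint entropy directly:
H(X,Y) = -Σ p(x,y) log p(x,y) = 1.7246 nats

Right side — compute H(Y|X) from the conditional distributions:
P(X) = (1/3, 1/3, 1/3), so H(X) = 1.0986 nats
H(Y|X) = Σ_x P(X=x) · H(Y|X=x):
  P(Y|X=0) = (7/12, 5/12), H(Y|X=0) = 0.6792, weight P(X=0) = 1/3
  P(Y|X=1) = (1/4, 3/4), H(Y|X=1) = 0.5623, weight P(X=1) = 1/3
  P(Y|X=2) = (1/3, 2/3), H(Y|X=2) = 0.6365, weight P(X=2) = 1/3
H(Y|X) = 0.6260 nats

H(X) + H(Y|X) = 1.0986 + 0.6260 = 1.7246 nats

Both sides equal 1.7246 nats. ✓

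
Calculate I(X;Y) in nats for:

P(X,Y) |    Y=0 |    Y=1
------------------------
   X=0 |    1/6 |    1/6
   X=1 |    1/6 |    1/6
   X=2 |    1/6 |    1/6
0.0000 nats

Mutual information: I(X;Y) = H(X) + H(Y) - H(X,Y)

Marginals:
P(X) = (1/3, 1/3, 1/3), H(X) = 1.0986 nats
P(Y) = (1/2, 1/2), H(Y) = 0.6931 nats

Joint entropy: H(X,Y) = 1.7918 nats

I(X;Y) = 1.0986 + 0.6931 - 1.7918 = 0.0000 nats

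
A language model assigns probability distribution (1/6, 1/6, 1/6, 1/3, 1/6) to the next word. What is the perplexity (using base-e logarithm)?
4.7622

Perplexity is e^H (or exp(H) for natural log).

First, H = -Σ p log p = 1.5607 nats
Perplexity = e^1.5607 = 4.7622

Interpretation: The model's uncertainty is equivalent to choosing uniformly among 4.8 options.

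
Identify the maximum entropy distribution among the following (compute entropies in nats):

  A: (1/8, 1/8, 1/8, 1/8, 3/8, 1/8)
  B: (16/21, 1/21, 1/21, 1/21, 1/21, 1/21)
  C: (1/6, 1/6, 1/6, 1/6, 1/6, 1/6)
C

For a discrete distribution over n outcomes, entropy is maximized by the uniform distribution.

Computing entropies:
H(A) = 1.6675 nats
H(B) = 0.9321 nats
H(C) = 1.7918 nats

The uniform distribution (where all probabilities equal 1/6) achieves the maximum entropy of log_e(6) = 1.7918 nats.

Distribution C has the highest entropy.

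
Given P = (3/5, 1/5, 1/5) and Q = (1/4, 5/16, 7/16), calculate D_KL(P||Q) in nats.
0.2795 nats

KL divergence: D_KL(P||Q) = Σ p(x) log(p(x)/q(x))

Computing term by term:
  x=0: 3/5 × log_e[(3/5)/(1/4)] = 3/5 × 0.8755 = 0.5253
  x=1: 1/5 × log_e[(1/5)/(5/16)] = 1/5 × -0.4463 = -0.0893
  x=2: 1/5 × log_e[(1/5)/(7/16)] = 1/5 × -0.7828 = -0.1566

D_KL(P||Q) = 0.2795 nats

Note: KL divergence is always non-negative and equals 0 iff P = Q.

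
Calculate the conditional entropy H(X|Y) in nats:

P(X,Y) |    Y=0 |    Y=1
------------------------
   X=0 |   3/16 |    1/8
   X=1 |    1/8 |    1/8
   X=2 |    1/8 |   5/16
1.0318 nats

Using the chain rule: H(X|Y) = H(X,Y) - H(Y)

First, compute H(X,Y) = 1.7171 nats

Marginal P(Y) = (7/16, 9/16)
H(Y) = 0.6853 nats

H(X|Y) = H(X,Y) - H(Y) = 1.7171 - 0.6853 = 1.0318 nats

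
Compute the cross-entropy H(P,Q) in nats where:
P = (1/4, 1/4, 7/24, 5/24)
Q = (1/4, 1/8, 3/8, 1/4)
1.4413 nats

Cross-entropy: H(P,Q) = -Σ p(x) log q(x)

Alternatively: H(P,Q) = H(P) + D_KL(P||Q)
H(P) = 1.3793 nats
D_KL(P||Q) = 0.0620 nats

H(P,Q) = 1.3793 + 0.0620 = 1.4413 nats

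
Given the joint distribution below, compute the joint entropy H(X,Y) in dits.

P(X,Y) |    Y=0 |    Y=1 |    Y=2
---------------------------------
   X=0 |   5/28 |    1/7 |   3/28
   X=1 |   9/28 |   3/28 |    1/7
0.7414 dits

Joint entropy is H(X,Y) = -Σ_{x,y} p(x,y) log p(x,y).

Summing over all non-zero entries:
H(X,Y) = -[5/28·log_10(5/28) + 1/7·log_10(1/7) + 3/28·log_10(3/28) + 9/28·log_10(9/28) + 3/28·log_10(3/28) + 1/7·log_10(1/7)]
H(X,Y) = 0.7414 dits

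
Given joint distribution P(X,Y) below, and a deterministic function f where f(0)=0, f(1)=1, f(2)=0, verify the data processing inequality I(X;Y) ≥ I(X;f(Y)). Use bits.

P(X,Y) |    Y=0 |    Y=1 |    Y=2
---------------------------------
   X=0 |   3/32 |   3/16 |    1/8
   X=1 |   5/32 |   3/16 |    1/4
I(X;Y) = 0.0165, I(X;f(Y)) = 0.0157, inequality holds: 0.0165 ≥ 0.0157

Data Processing Inequality: For any Markov chain X → Y → Z, we have I(X;Y) ≥ I(X;Z).

Here Z = f(Y) is a deterministic function of Y, forming X → Y → Z.

Original I(X;Y) = 0.0165 bits

After applying f:
P(X,Z) where Z=f(Y):
- P(X,Z=0) = P(X,Y=0) + P(X,Y=2)
- P(X,Z=1) = P(X,Y=1)

I(X;Z) = I(X;f(Y)) = 0.0157 bits

Verification: 0.0165 ≥ 0.0157 ✓

Information cannot be created by processing; the function f can only lose information about X.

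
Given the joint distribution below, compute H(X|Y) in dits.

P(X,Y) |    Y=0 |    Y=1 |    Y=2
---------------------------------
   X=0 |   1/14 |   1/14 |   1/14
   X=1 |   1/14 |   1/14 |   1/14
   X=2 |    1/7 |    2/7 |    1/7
0.4195 dits

Using the chain rule: H(X|Y) = H(X,Y) - H(Y)

First, compute H(X,Y) = 0.8881 dits

Marginal P(Y) = (2/7, 3/7, 2/7)
H(Y) = 0.4686 dits

H(X|Y) = H(X,Y) - H(Y) = 0.8881 - 0.4686 = 0.4195 dits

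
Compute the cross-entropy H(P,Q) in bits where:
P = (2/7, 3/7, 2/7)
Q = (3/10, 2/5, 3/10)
1.5591 bits

Cross-entropy: H(P,Q) = -Σ p(x) log q(x)

Alternatively: H(P,Q) = H(P) + D_KL(P||Q)
H(P) = 1.5567 bits
D_KL(P||Q) = 0.0024 bits

H(P,Q) = 1.5567 + 0.0024 = 1.5591 bits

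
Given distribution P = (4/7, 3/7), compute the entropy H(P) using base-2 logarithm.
0.9852 bits

Shannon entropy is H(X) = -Σ p(x) log p(x).

For P = (4/7, 3/7):
H = -4/7 × log_2(4/7) -3/7 × log_2(3/7)
H = 0.9852 bits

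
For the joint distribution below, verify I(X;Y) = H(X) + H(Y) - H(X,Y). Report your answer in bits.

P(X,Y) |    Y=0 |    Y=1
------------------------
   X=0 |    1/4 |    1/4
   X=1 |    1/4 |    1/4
I(X;Y) = 0.0000 bits

Mutual information has multiple equivalent forms:
- I(X;Y) = H(X) - H(X|Y)
- I(X;Y) = H(Y) - H(Y|X)
- I(X;Y) = H(X) + H(Y) - H(X,Y)

Computing all quantities:
H(X) = 1.0000, H(Y) = 1.0000, H(X,Y) = 2.0000
H(X|Y) = 1.0000, H(Y|X) = 1.0000

Verification:
H(X) - H(X|Y) = 1.0000 - 1.0000 = 0.0000
H(Y) - H(Y|X) = 1.0000 - 1.0000 = 0.0000
H(X) + H(Y) - H(X,Y) = 1.0000 + 1.0000 - 2.0000 = 0.0000

All forms give I(X;Y) = 0.0000 bits. ✓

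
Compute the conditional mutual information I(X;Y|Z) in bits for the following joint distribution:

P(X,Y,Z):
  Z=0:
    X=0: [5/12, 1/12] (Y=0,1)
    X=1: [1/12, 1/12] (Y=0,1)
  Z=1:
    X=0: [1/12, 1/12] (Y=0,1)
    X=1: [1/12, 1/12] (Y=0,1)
0.0492 bits

Conditional mutual information: I(X;Y|Z) = H(X|Z) + H(Y|Z) - H(X,Y|Z)

H(Z) = 0.9183
H(X,Z) = 1.7925 → H(X|Z) = 0.8742
H(Y,Z) = 1.7925 → H(Y|Z) = 0.8742
H(X,Y,Z) = 2.6175 → H(X,Y|Z) = 1.6992

I(X;Y|Z) = 0.8742 + 0.8742 - 1.6992 = 0.0492 bits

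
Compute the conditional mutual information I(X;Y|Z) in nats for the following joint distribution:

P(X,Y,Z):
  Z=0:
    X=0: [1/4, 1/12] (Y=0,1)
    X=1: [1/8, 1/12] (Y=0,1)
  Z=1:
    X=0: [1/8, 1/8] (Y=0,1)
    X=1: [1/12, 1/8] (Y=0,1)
0.0090 nats

Conditional mutual information: I(X;Y|Z) = H(X|Z) + H(Y|Z) - H(X,Y|Z)

H(Z) = 0.6897
H(X,Z) = 1.3664 → H(X|Z) = 0.6767
H(Y,Z) = 1.3398 → H(Y|Z) = 0.6501
H(X,Y,Z) = 2.0075 → H(X,Y|Z) = 1.3179

I(X;Y|Z) = 0.6767 + 0.6501 - 1.3179 = 0.0090 nats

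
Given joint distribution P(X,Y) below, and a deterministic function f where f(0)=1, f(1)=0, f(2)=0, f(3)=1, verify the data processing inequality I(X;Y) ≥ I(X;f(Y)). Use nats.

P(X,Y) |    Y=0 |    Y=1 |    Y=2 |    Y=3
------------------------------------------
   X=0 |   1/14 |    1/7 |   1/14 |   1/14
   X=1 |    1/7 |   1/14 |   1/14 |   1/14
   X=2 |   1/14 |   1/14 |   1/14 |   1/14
I(X;Y) = 0.0284, I(X;f(Y)) = 0.0144, inequality holds: 0.0284 ≥ 0.0144

Data Processing Inequality: For any Markov chain X → Y → Z, we have I(X;Y) ≥ I(X;Z).

Here Z = f(Y) is a deterministic function of Y, forming X → Y → Z.

Original I(X;Y) = 0.0284 nats

After applying f:
P(X,Z) where Z=f(Y):
- P(X,Z=0) = P(X,Y=1) + P(X,Y=2)
- P(X,Z=1) = P(X,Y=0) + P(X,Y=3)

I(X;Z) = I(X;f(Y)) = 0.0144 nats

Verification: 0.0284 ≥ 0.0144 ✓

Information cannot be created by processing; the function f can only lose information about X.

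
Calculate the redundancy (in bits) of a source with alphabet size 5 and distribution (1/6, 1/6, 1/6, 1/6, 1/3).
0.0703 bits

Redundancy measures how far a source is from maximum entropy:
R = H_max - H(X)

Maximum entropy for 5 symbols: H_max = log_2(5) = 2.3219 bits
Actual entropy: H(X) = 2.2516 bits
Redundancy: R = 2.3219 - 2.2516 = 0.0703 bits

This redundancy represents potential for compression: the source could be compressed by 0.0703 bits per symbol.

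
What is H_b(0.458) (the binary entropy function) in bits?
0.9949 bits

The binary entropy function is:
H(p) = -p log(p) - (1-p) log(1-p)

H(0.458) = -0.458 × log_2(0.458) - 0.542 × log_2(0.542)
H(0.458) = 0.9949 bits

Note: Binary entropy is maximized at p=0.5 (H=1 bit) and minimized at p=0 or p=1 (H=0).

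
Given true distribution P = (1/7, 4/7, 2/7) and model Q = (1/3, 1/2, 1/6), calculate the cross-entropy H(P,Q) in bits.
1.5364 bits

Cross-entropy: H(P,Q) = -Σ p(x) log q(x)

Alternatively: H(P,Q) = H(P) + D_KL(P||Q)
H(P) = 1.3788 bits
D_KL(P||Q) = 0.1576 bits

H(P,Q) = 1.3788 + 0.1576 = 1.5364 bits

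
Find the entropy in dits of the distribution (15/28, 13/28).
0.2999 dits

Shannon entropy is H(X) = -Σ p(x) log p(x).

For P = (15/28, 13/28):
H = -15/28 × log_10(15/28) -13/28 × log_10(13/28)
H = 0.2999 dits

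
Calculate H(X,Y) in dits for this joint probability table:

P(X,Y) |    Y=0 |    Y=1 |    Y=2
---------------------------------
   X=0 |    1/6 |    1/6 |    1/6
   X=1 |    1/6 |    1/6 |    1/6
0.7782 dits

Joint entropy is H(X,Y) = -Σ_{x,y} p(x,y) log p(x,y).

Summing over all non-zero entries:
H(X,Y) = -[1/6·log_10(1/6) + 1/6·log_10(1/6) + 1/6·log_10(1/6) + 1/6·log_10(1/6) + 1/6·log_10(1/6) + 1/6·log_10(1/6)]
H(X,Y) = 0.7782 dits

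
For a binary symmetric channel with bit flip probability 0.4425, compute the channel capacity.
0.0096 bits

For a binary symmetric channel (BSC) with error probability p:
Capacity C = 1 - H(p) bits per symbol

where H(p) = -p log₂(p) - (1-p) log₂(1-p) is the binary entropy function.

H(0.4425) = 0.9904 bits
C = 1 - 0.9904 = 0.0096 bits per symbol

This means we can reliably transmit up to 0.0096 bits of information per channel use.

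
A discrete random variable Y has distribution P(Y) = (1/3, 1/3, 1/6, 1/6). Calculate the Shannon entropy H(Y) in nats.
1.3297 nats

Shannon entropy is H(X) = -Σ p(x) log p(x).

For P = (1/3, 1/3, 1/6, 1/6):
H = -1/3 × log_e(1/3) -1/3 × log_e(1/3) -1/6 × log_e(1/6) -1/6 × log_e(1/6)
H = 1.3297 nats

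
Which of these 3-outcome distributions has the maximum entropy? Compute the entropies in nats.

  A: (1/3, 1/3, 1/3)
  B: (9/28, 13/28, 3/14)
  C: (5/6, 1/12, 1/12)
A

For a discrete distribution over n outcomes, entropy is maximized by the uniform distribution.

Computing entropies:
H(A) = 1.0986 nats
H(B) = 1.0511 nats
H(C) = 0.5661 nats

The uniform distribution (where all probabilities equal 1/3) achieves the maximum entropy of log_e(3) = 1.0986 nats.

Distribution A has the highest entropy.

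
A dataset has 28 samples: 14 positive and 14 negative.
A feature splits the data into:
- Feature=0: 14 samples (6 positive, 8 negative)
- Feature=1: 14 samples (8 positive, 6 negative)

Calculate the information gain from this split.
0.0148 bits

Information Gain = H(Y) - H(Y|Feature)

Before split:
P(positive) = 14/28 = 0.5000
H(Y) = 1.0000 bits

After split:
Feature=0: H = 0.9852 bits (weight = 14/28)
Feature=1: H = 0.9852 bits (weight = 14/28)
H(Y|Feature) = (14/28)×0.9852 + (14/28)×0.9852 = 0.9852 bits

Information Gain = 1.0000 - 0.9852 = 0.0148 bits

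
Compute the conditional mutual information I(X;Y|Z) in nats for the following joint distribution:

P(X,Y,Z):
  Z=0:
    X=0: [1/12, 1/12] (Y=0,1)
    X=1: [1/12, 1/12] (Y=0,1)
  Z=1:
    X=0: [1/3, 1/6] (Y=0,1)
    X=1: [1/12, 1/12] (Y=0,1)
0.0073 nats

Conditional mutual information: I(X;Y|Z) = H(X|Z) + H(Y|Z) - H(X,Y|Z)

H(Z) = 0.6365
H(X,Z) = 1.2425 → H(X|Z) = 0.6059
H(Y,Z) = 1.3086 → H(Y|Z) = 0.6721
H(X,Y,Z) = 1.9073 → H(X,Y|Z) = 1.2708

I(X;Y|Z) = 0.6059 + 0.6721 - 1.2708 = 0.0073 nats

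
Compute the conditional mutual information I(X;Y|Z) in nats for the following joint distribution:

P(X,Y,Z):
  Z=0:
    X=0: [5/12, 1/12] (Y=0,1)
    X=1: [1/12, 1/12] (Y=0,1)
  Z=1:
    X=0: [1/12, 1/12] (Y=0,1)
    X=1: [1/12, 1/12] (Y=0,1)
0.0341 nats

Conditional mutual information: I(X;Y|Z) = H(X|Z) + H(Y|Z) - H(X,Y|Z)

H(Z) = 0.6365
H(X,Z) = 1.2425 → H(X|Z) = 0.6059
H(Y,Z) = 1.2425 → H(Y|Z) = 0.6059
H(X,Y,Z) = 1.8143 → H(X,Y|Z) = 1.1778

I(X;Y|Z) = 0.6059 + 0.6059 - 1.1778 = 0.0341 nats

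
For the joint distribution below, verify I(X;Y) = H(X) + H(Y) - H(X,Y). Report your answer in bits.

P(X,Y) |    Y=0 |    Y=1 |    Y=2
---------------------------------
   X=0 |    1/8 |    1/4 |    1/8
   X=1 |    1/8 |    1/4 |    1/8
I(X;Y) = 0.0000 bits

Mutual information has multiple equivalent forms:
- I(X;Y) = H(X) - H(X|Y)
- I(X;Y) = H(Y) - H(Y|X)
- I(X;Y) = H(X) + H(Y) - H(X,Y)

Computing all quantities:
H(X) = 1.0000, H(Y) = 1.5000, H(X,Y) = 2.5000
H(X|Y) = 1.0000, H(Y|X) = 1.5000

Verification:
H(X) - H(X|Y) = 1.0000 - 1.0000 = 0.0000
H(Y) - H(Y|X) = 1.5000 - 1.5000 = 0.0000
H(X) + H(Y) - H(X,Y) = 1.0000 + 1.5000 - 2.5000 = 0.0000

All forms give I(X;Y) = 0.0000 bits. ✓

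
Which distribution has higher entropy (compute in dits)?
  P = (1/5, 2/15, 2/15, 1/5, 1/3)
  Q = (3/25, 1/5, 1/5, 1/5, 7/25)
Q

Computing entropies in dits:
H(P) = 0.6720
H(Q) = 0.6847

Distribution Q has higher entropy.

Intuition: The distribution closer to uniform (more spread out) has higher entropy.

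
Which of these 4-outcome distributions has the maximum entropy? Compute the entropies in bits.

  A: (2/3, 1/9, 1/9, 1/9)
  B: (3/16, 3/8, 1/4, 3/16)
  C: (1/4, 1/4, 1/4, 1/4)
C

For a discrete distribution over n outcomes, entropy is maximized by the uniform distribution.

Computing entropies:
H(A) = 1.4466 bits
H(B) = 1.9363 bits
H(C) = 2.0000 bits

The uniform distribution (where all probabilities equal 1/4) achieves the maximum entropy of log_2(4) = 2.0000 bits.

Distribution C has the highest entropy.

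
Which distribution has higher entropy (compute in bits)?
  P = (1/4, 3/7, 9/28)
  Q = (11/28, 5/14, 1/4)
Q

Computing entropies in bits:
H(P) = 1.5502
H(Q) = 1.5601

Distribution Q has higher entropy.

Intuition: The distribution closer to uniform (more spread out) has higher entropy.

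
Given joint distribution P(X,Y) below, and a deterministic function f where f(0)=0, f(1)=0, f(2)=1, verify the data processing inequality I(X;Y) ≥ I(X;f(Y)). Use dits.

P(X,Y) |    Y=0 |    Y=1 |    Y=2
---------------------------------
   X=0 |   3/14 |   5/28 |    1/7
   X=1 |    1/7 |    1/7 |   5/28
I(X;Y) = 0.0037, I(X;f(Y)) = 0.0034, inequality holds: 0.0037 ≥ 0.0034

Data Processing Inequality: For any Markov chain X → Y → Z, we have I(X;Y) ≥ I(X;Z).

Here Z = f(Y) is a deterministic function of Y, forming X → Y → Z.

Original I(X;Y) = 0.0037 dits

After applying f:
P(X,Z) where Z=f(Y):
- P(X,Z=0) = P(X,Y=0) + P(X,Y=1)
- P(X,Z=1) = P(X,Y=2)

I(X;Z) = I(X;f(Y)) = 0.0034 dits

Verification: 0.0037 ≥ 0.0034 ✓

Information cannot be created by processing; the function f can only lose information about X.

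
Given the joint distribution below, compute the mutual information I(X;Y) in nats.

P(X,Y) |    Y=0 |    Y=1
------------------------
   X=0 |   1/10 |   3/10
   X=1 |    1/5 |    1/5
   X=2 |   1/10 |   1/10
0.0322 nats

Mutual information: I(X;Y) = H(X) + H(Y) - H(X,Y)

Marginals:
P(X) = (2/5, 2/5, 1/5), H(X) = 1.0549 nats
P(Y) = (2/5, 3/5), H(Y) = 0.6730 nats

Joint entropy: H(X,Y) = 1.6957 nats

I(X;Y) = 1.0549 + 0.6730 - 1.6957 = 0.0322 nats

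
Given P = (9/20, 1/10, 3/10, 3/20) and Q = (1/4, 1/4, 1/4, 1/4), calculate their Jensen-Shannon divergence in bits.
0.0556 bits

Jensen-Shannon divergence is:
JSD(P||Q) = 0.5 × D_KL(P||M) + 0.5 × D_KL(Q||M)
where M = 0.5 × (P + Q) is the mixture distribution.

M = 0.5 × (9/20, 1/10, 3/10, 3/20) + 0.5 × (1/4, 1/4, 1/4, 1/4) = (7/20, 7/40, 11/40, 1/5)

D_KL(P||M) = 0.0578 bits
D_KL(Q||M) = 0.0534 bits

JSD(P||Q) = 0.5 × 0.0578 + 0.5 × 0.0534 = 0.0556 bits

Unlike KL divergence, JSD is symmetric and bounded: 0 ≤ JSD ≤ log(2).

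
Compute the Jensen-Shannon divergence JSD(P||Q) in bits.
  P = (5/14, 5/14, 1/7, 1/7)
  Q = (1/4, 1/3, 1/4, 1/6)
0.0185 bits

Jensen-Shannon divergence is:
JSD(P||Q) = 0.5 × D_KL(P||M) + 0.5 × D_KL(Q||M)
where M = 0.5 × (P + Q) is the mixture distribution.

M = 0.5 × (5/14, 5/14, 1/7, 1/7) + 0.5 × (1/4, 1/3, 1/4, 1/6) = (0.303571, 0.345238, 0.196429, 0.154762)

D_KL(P||M) = 0.0191 bits
D_KL(Q||M) = 0.0179 bits

JSD(P||Q) = 0.5 × 0.0191 + 0.5 × 0.0179 = 0.0185 bits

Unlike KL divergence, JSD is symmetric and bounded: 0 ≤ JSD ≤ log(2).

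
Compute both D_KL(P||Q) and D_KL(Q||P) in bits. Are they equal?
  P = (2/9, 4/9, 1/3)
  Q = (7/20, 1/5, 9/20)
D_KL(P||Q) = 0.2220, D_KL(Q||P) = 0.1938

KL divergence is not symmetric: D_KL(P||Q) ≠ D_KL(Q||P) in general.

D_KL(P||Q) = 0.2220 bits
D_KL(Q||P) = 0.1938 bits

No, they are not equal!

This asymmetry is why KL divergence is not a true distance metric.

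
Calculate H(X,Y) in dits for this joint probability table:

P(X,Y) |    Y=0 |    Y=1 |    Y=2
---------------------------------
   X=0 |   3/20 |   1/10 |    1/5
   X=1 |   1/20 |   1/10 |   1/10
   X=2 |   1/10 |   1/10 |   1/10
0.9284 dits

Joint entropy is H(X,Y) = -Σ_{x,y} p(x,y) log p(x,y).

Summing over all non-zero entries:
H(X,Y) = -[3/20·log_10(3/20) + 1/10·log_10(1/10) + 1/5·log_10(1/5) + 1/20·log_10(1/20) + 1/10·log_10(1/10) + 1/10·log_10(1/10) + 1/10·log_10(1/10) + 1/10·log_10(1/10) + 1/10·log_10(1/10)]
H(X,Y) = 0.9284 dits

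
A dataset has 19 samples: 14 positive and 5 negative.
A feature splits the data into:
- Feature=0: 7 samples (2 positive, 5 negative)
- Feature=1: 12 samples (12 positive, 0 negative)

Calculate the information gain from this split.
0.5135 bits

Information Gain = H(Y) - H(Y|Feature)

Before split:
P(positive) = 14/19 = 0.7368
H(Y) = 0.8315 bits

After split:
Feature=0: H = 0.8631 bits (weight = 7/19)
Feature=1: H = 0.0000 bits (weight = 12/19)
H(Y|Feature) = (7/19)×0.8631 + (12/19)×0.0000 = 0.3180 bits

Information Gain = 0.8315 - 0.3180 = 0.5135 bits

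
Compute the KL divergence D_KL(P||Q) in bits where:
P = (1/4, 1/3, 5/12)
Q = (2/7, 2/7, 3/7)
0.0090 bits

KL divergence: D_KL(P||Q) = Σ p(x) log(p(x)/q(x))

Computing term by term:
  x=0: 1/4 × log_2[(1/4)/(2/7)] = 1/4 × -0.1926 = -0.0482
  x=1: 1/3 × log_2[(1/3)/(2/7)] = 1/3 × 0.2224 = 0.0741
  x=2: 5/12 × log_2[(5/12)/(3/7)] = 5/12 × -0.0406 = -0.0169

D_KL(P||Q) = 0.0090 bits

Note: KL divergence is always non-negative and equals 0 iff P = Q.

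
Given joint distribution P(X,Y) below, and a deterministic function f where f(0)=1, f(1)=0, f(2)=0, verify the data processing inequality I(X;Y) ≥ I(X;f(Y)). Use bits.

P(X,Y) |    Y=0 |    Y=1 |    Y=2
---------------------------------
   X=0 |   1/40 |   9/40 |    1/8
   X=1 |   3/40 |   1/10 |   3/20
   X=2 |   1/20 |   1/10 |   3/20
I(X;Y) = 0.0645, I(X;f(Y)) = 0.0290, inequality holds: 0.0645 ≥ 0.0290

Data Processing Inequality: For any Markov chain X → Y → Z, we have I(X;Y) ≥ I(X;Z).

Here Z = f(Y) is a deterministic function of Y, forming X → Y → Z.

Original I(X;Y) = 0.0645 bits

After applying f:
P(X,Z) where Z=f(Y):
- P(X,Z=0) = P(X,Y=1) + P(X,Y=2)
- P(X,Z=1) = P(X,Y=0)

I(X;Z) = I(X;f(Y)) = 0.0290 bits

Verification: 0.0645 ≥ 0.0290 ✓

Information cannot be created by processing; the function f can only lose information about X.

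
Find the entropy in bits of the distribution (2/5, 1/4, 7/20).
1.5589 bits

Shannon entropy is H(X) = -Σ p(x) log p(x).

For P = (2/5, 1/4, 7/20):
H = -2/5 × log_2(2/5) -1/4 × log_2(1/4) -7/20 × log_2(7/20)
H = 1.5589 bits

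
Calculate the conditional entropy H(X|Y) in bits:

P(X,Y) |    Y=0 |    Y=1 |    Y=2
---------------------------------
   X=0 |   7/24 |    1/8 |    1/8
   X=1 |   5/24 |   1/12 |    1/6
0.9796 bits

Using the chain rule: H(X|Y) = H(X,Y) - H(Y)

First, compute H(X,Y) = 2.4695 bits

Marginal P(Y) = (1/2, 5/24, 7/24)
H(Y) = 1.4899 bits

H(X|Y) = H(X,Y) - H(Y) = 2.4695 - 1.4899 = 0.9796 bits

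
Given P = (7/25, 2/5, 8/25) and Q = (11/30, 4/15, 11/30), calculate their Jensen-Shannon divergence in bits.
0.0150 bits

Jensen-Shannon divergence is:
JSD(P||Q) = 0.5 × D_KL(P||M) + 0.5 × D_KL(Q||M)
where M = 0.5 × (P + Q) is the mixture distribution.

M = 0.5 × (7/25, 2/5, 8/25) + 0.5 × (11/30, 4/15, 11/30) = (0.323333, 1/3, 0.343333)

D_KL(P||M) = 0.0146 bits
D_KL(Q||M) = 0.0155 bits

JSD(P||Q) = 0.5 × 0.0146 + 0.5 × 0.0155 = 0.0150 bits

Unlike KL divergence, JSD is symmetric and bounded: 0 ≤ JSD ≤ log(2).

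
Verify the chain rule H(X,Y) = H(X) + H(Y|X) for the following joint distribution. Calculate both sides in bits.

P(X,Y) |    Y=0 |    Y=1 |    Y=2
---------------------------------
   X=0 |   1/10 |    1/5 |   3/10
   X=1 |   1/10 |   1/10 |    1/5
H(X,Y) = 2.4464, H(X) = 0.9710, H(Y|X) = 1.4755 (all in bits)

Chain rule: H(X,Y) = H(X) + H(Y|X)

Left side — joint entropy directly:
H(X,Y) = -Σ p(x,y) log p(x,y) = 2.4464 bits

Right side — compute H(Y|X) from the conditional distributions:
P(X) = (3/5, 2/5), so H(X) = 0.9710 bits
H(Y|X) = Σ_x P(X=x) · H(Y|X=x):
  P(Y|X=0) = (1/6, 1/3, 1/2), H(Y|X=0) = 1.4591, weight P(X=0) = 3/5
  P(Y|X=1) = (1/4, 1/4, 1/2), H(Y|X=1) = 1.5000, weight P(X=1) = 2/5
H(Y|X) = 1.4755 bits

H(X) + H(Y|X) = 0.9710 + 1.4755 = 2.4464 bits

Both sides equal 2.4464 bits. ✓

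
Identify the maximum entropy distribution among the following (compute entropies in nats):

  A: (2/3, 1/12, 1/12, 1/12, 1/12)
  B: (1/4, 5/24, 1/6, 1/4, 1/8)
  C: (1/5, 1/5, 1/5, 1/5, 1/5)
C

For a discrete distribution over n outcomes, entropy is maximized by the uniform distribution.

Computing entropies:
H(A) = 1.0986 nats
H(B) = 1.5785 nats
H(C) = 1.6094 nats

The uniform distribution (where all probabilities equal 1/5) achieves the maximum entropy of log_e(5) = 1.6094 nats.

Distribution C has the highest entropy.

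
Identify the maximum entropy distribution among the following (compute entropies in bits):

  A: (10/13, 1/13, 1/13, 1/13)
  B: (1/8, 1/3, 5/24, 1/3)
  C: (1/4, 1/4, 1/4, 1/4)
C

For a discrete distribution over n outcomes, entropy is maximized by the uniform distribution.

Computing entropies:
H(A) = 1.1451 bits
H(B) = 1.9031 bits
H(C) = 2.0000 bits

The uniform distribution (where all probabilities equal 1/4) achieves the maximum entropy of log_2(4) = 2.0000 bits.

Distribution C has the highest entropy.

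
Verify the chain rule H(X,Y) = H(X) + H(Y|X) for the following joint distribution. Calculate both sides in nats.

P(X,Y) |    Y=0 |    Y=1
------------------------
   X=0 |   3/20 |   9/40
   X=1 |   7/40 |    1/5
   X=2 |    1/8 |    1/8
H(X,Y) = 1.7670, H(X) = 1.0822, H(Y|X) = 0.6848 (all in nats)

Chain rule: H(X,Y) = H(X) + H(Y|X)

Left side — joint entropy directly:
H(X,Y) = -Σ p(x,y) log p(x,y) = 1.7670 nats

Right side — compute H(Y|X) from the conditional distributions:
P(X) = (3/8, 3/8, 1/4), so H(X) = 1.0822 nats
H(Y|X) = Σ_x P(X=x) · H(Y|X=x):
  P(Y|X=0) = (2/5, 3/5), H(Y|X=0) = 0.6730, weight P(X=0) = 3/8
  P(Y|X=1) = (7/15, 8/15), H(Y|X=1) = 0.6909, weight P(X=1) = 3/8
  P(Y|X=2) = (1/2, 1/2), H(Y|X=2) = 0.6931, weight P(X=2) = 1/4
H(Y|X) = 0.6848 nats

H(X) + H(Y|X) = 1.0822 + 0.6848 = 1.7670 nats

Both sides equal 1.7670 nats. ✓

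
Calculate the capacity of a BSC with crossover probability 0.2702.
0.1582 bits

For a binary symmetric channel (BSC) with error probability p:
Capacity C = 1 - H(p) bits per symbol

where H(p) = -p log₂(p) - (1-p) log₂(1-p) is the binary entropy function.

H(0.2702) = 0.8418 bits
C = 1 - 0.8418 = 0.1582 bits per symbol

This means we can reliably transmit up to 0.1582 bits of information per channel use.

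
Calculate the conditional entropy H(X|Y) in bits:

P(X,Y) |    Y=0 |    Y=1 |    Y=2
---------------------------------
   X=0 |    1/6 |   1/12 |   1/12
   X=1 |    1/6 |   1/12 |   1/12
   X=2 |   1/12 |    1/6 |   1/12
1.5304 bits

Using the chain rule: H(X|Y) = H(X,Y) - H(Y)

First, compute H(X,Y) = 3.0850 bits

Marginal P(Y) = (5/12, 1/3, 1/4)
H(Y) = 1.5546 bits

H(X|Y) = H(X,Y) - H(Y) = 3.0850 - 1.5546 = 1.5304 bits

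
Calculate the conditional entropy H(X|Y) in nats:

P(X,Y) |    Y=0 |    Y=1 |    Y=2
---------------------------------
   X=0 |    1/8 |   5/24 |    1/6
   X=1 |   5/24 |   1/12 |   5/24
0.6526 nats

Using the chain rule: H(X|Y) = H(X,Y) - H(Y)

First, compute H(X,Y) = 1.7460 nats

Marginal P(Y) = (1/3, 7/24, 3/8)
H(Y) = 1.0934 nats

H(X|Y) = H(X,Y) - H(Y) = 1.7460 - 1.0934 = 0.6526 nats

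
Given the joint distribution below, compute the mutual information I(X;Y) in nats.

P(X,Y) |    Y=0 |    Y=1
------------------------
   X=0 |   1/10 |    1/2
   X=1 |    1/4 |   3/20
0.1125 nats

Mutual information: I(X;Y) = H(X) + H(Y) - H(X,Y)

Marginals:
P(X) = (3/5, 2/5), H(X) = 0.6730 nats
P(Y) = (7/20, 13/20), H(Y) = 0.6474 nats

Joint entropy: H(X,Y) = 1.2080 nats

I(X;Y) = 0.6730 + 0.6474 - 1.2080 = 0.1125 nats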